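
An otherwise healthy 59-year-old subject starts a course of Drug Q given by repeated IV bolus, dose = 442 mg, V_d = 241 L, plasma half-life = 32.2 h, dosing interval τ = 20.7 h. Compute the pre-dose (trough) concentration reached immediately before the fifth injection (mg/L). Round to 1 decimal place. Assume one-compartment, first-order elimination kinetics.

C₀ per dose = Dose / Vd = 442 / 241 = 1.834 mg/L
k = ln2 / t½ = 0.693147 / 32.2 = 0.02153 h⁻¹
Fraction remaining after one interval: r = e^(−kτ) = e^(−0.02153 × 20.7) = 0.6404
Before dose 5, 4 doses have been given (aged 1τ, 2τ, 3τ, 4τ).
C_trough = C₀ × (r + r² + … + r^4) = C₀ × r(1−r^4)/(1−r)
        = 1.834 × 0.6404 × (1 − 0.1682) / (1 − 0.6404) = 2.717 mg/L

2.7 mg/L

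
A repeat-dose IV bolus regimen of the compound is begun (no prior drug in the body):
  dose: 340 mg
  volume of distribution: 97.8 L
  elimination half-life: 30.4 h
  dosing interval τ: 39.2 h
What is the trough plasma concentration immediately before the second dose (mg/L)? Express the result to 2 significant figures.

C₀ per dose = Dose / Vd = 340 / 97.8 = 3.476 mg/L
k = ln2 / t½ = 0.693147 / 30.4 = 0.02280 h⁻¹
Fraction remaining after one interval: r = e^(−kτ) = e^(−0.02280 × 39.2) = 0.4091
Before dose 2, 1 dose has been given (aged 1τ).
C_trough = C₀ × r = 3.476 × 0.4091 = 1.422 mg/L

1.4 mg/L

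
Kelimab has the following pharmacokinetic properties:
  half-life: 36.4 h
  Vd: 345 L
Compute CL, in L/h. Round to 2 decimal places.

6.57 L/h

k = ln2 / t½ = 0.693147 / 36.4 = 0.01904 h⁻¹
CL = k × Vd = 0.01904 × 345 = 6.569 L/h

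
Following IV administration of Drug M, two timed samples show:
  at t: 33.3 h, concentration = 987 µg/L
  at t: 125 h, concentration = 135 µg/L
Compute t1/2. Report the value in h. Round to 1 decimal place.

32.0 h

k = ln(C₁/C₂) / (t₂ − t₁) = ln(987/135) / (125 − 33.3)
  = 1.989 / 91.70 = 0.02169 h⁻¹
t½ = ln2 / k = 0.693147 / 0.02169 = 31.96 h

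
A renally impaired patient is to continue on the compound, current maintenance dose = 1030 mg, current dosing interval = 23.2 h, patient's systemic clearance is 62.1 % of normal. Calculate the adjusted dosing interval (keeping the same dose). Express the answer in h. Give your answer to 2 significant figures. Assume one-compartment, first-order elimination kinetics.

37 h

To keep the same average steady-state level, dosing rate must scale with clearance.
CL ratio = 62.1 / 100 = 0.6210
New interval (same dose) = 23.2 / 0.6210 = 37.36 h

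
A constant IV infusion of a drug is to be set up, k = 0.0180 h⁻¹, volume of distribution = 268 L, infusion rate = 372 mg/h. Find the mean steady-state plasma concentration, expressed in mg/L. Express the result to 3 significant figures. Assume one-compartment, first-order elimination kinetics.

77.1 mg/L

CL = k × Vd = 0.01800 × 268 = 4.824 L/h
At steady state Css = R₀ / CL = 372 / 4.824 = 77.11 mg/L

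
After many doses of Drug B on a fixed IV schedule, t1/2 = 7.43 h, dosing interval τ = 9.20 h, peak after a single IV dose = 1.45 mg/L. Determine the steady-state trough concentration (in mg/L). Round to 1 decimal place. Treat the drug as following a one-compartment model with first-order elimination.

k = ln2 / t½ = 0.693147 / 7.43 = 0.09329 h⁻¹
e^(−kτ) = e^(−0.09329 × 9.20) = 0.4239
Accumulation ratio R = 1 / (1 − e^(−kτ)) = 1 / (1 − 0.4239) = 1.736
Steady-state trough = C₀ × R × e^(−kτ) = 1.45 × 1.736 × 0.4239 = 1.067 mg/L

1.1 mg/L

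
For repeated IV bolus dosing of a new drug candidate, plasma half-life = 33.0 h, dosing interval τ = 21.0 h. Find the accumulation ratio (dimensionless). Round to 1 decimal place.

2.8

k = ln2 / t½ = 0.693147 / 33.0 = 0.02100 h⁻¹
e^(−kτ) = e^(−0.02100 × 21.0) = 0.6434
Accumulation ratio R = 1 / (1 − e^(−kτ)) = 1 / (1 − 0.6434) = 2.804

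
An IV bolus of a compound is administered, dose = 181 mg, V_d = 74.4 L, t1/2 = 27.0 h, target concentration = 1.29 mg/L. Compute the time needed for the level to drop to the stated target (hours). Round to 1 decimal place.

C₀ = Dose / Vd = 181.0 / 74.4 = 2.433 mg/L
k = ln2 / t½ = 0.693147 / 27.0 = 0.02567 h⁻¹
t = ln(C₀ / C) / k = ln(2.433 / 1.29) / 0.02567
  = ln(1.886) / 0.02567 = 0.6345 / 0.02567 = 24.72 h

24.7 h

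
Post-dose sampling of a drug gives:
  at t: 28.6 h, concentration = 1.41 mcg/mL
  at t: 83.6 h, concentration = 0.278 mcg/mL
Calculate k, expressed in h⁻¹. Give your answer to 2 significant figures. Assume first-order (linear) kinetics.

k = ln(C₁/C₂) / (t₂ − t₁) = ln(1.41/0.278) / (83.6 − 28.6)
  = 1.624 / 55.00 = 0.02953 h⁻¹

0.030 h⁻¹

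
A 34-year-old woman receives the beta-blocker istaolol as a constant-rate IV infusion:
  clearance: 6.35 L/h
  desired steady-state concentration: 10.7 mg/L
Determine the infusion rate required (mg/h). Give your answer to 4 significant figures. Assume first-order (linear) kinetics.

67.95 mg/h

At steady state, infusion rate R₀ = Css × CL = 10.7 × 6.350 = 67.95 mg/h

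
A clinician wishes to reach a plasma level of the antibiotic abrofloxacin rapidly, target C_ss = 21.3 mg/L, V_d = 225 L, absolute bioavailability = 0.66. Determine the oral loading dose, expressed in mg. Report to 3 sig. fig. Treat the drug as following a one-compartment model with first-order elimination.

7260 mg

LD = Css × Vd / F = 21.3 × 225 / 0.66 = 7261 mg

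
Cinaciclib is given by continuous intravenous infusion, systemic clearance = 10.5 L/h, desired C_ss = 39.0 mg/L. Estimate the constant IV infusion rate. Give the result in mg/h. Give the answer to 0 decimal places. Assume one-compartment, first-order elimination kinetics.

At steady state, infusion rate R₀ = Css × CL = 39.0 × 10.50 = 409.5 mg/h

410 mg/h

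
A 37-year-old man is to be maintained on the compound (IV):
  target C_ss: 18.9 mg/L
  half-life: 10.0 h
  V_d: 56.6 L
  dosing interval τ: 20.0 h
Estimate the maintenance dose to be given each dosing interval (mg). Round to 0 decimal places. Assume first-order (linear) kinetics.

k = ln2 / t½ = 0.693147 / 10.0 = 0.06931 h⁻¹
CL = k × Vd = 0.06931 × 56.6 = 3.923 L/h
At steady state, Dose/τ = Css × CL.
Dose = Css × CL × τ = 18.9 × 3.923 × 20.0 = 1483 mg

1483 mg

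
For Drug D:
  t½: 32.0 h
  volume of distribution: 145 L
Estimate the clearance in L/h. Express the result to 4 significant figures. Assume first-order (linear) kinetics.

k = ln2 / t½ = 0.693147 / 32.0 = 0.02166 h⁻¹
CL = k × Vd = 0.02166 × 145 = 3.141 L/h

3.141 L/h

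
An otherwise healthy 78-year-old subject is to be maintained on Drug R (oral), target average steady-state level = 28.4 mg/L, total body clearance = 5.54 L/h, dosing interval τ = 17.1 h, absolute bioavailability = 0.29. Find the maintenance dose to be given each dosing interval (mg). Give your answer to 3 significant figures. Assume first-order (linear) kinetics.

9280 mg

At steady state, F × (Dose/τ) = Css × CL.
Dose = Css × CL × τ / F = 28.4 × 5.540 × 17.1 / 0.29 = 9277 mg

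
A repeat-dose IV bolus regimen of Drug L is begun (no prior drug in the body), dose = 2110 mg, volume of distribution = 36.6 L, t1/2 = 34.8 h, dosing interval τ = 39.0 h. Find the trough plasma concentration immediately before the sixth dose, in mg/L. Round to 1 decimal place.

48.1 mg/L

C₀ per dose = Dose / Vd = 2110 / 36.6 = 57.65 mg/L
k = ln2 / t½ = 0.693147 / 34.8 = 0.01992 h⁻¹
Fraction remaining after one interval: r = e^(−kτ) = e^(−0.01992 × 39.0) = 0.4598
Before dose 6, 5 doses have been given (aged 1τ, 2τ, 3τ, 4τ, 5τ).
C_trough = C₀ × (r + r² + … + r^5) = C₀ × r(1−r^5)/(1−r)
        = 57.65 × 0.4598 × (1 − 0.02055) / (1 − 0.4598) = 48.06 mg/L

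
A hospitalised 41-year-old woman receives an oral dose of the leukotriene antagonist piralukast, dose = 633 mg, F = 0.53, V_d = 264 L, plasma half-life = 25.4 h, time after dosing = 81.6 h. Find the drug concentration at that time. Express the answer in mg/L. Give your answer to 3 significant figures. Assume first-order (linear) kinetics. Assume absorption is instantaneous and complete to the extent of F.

0.137 mg/L

Amount reaching circulation = F × Dose = 0.53 × 633.0 = 335.5 mg
C₀ = F·Dose / Vd = 335.5 / 264 = 1.271 mg/L
k = ln2 / t½ = 0.693147 / 25.4 = 0.02729 h⁻¹
C = C₀ · e^(−k·t) = 1.271 × e^(−0.02729 × 81.6)
  = 1.271 × 0.1079 = 0.1371 mg/L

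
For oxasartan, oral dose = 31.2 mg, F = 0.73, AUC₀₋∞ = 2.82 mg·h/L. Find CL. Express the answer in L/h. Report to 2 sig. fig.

8.1 L/h

CL = F·Dose / AUC = 0.73 × 31.2 / 2.82 = 8.077 L/h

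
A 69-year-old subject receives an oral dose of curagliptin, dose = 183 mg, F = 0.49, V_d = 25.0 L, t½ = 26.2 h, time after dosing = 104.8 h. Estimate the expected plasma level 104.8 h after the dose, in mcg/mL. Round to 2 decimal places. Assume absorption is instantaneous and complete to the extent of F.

0.22 mcg/mL

Amount reaching circulation = F × Dose = 0.49 × 183.0 = 89.67 mg
C₀ = F·Dose / Vd = 89.67 / 25.0 = 3.587 mg/L
k = ln2 / t½ = 0.693147 / 26.2 = 0.02646 h⁻¹
t / t½ = 104.8 / 26.2 = 4 half-lives
C = C₀ × (1/2)^4 = 3.587 × 0.06250 = 0.2242 mg/L
(0.2242 mg/L = 0.2242 mcg/mL)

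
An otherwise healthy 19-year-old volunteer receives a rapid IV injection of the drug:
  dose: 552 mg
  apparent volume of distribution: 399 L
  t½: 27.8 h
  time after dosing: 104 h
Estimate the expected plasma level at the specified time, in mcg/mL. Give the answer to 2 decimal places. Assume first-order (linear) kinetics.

C₀ = Dose / Vd = 552.0 / 399 = 1.383 mg/L
k = ln2 / t½ = 0.693147 / 27.8 = 0.02493 h⁻¹
C = C₀ · e^(−k·t) = 1.383 × e^(−0.02493 × 104)
  = 1.383 × 0.07482 = 0.1035 mg/L
(0.1035 mg/L = 0.1035 mcg/mL)

0.10 mcg/mL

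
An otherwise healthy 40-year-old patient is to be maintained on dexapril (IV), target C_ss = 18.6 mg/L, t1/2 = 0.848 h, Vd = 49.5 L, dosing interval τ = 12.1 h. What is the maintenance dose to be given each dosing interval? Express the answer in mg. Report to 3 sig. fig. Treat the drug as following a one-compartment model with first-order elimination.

9110 mg

k = ln2 / t½ = 0.693147 / 0.848 = 0.8174 h⁻¹
CL = k × Vd = 0.8174 × 49.5 = 40.46 L/h
At steady state, Dose/τ = Css × CL.
Dose = Css × CL × τ = 18.6 × 40.46 × 12.1 = 9106 mg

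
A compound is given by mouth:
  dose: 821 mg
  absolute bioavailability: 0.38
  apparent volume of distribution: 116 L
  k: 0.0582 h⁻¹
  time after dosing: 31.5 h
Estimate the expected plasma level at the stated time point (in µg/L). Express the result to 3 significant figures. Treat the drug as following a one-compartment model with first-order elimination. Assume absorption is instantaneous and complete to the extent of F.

430 µg/L

Amount reaching circulation = F × Dose = 0.38 × 821.0 = 312.0 mg
C₀ = F·Dose / Vd = 312.0 / 116 = 2.690 mg/L
C = C₀ · e^(−k·t) = 2.690 × e^(−0.05820 × 31.5)
  = 2.690 × 0.1599 = 0.4301 mg/L
Convert: 0.4301 mg/L × 1000 = 430.1 µg/L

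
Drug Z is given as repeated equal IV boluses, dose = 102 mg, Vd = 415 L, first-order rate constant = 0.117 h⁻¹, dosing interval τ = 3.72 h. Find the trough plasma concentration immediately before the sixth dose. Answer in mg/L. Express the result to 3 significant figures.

0.400 mg/L

C₀ per dose = Dose / Vd = 102 / 415 = 0.2458 mg/L
Fraction remaining after one interval: r = e^(−kτ) = e^(−0.1170 × 3.72) = 0.6471
Before dose 6, 5 doses have been given (aged 1τ, 2τ, 3τ, 4τ, 5τ).
C_trough = C₀ × (r + r² + … + r^5) = C₀ × r(1−r^5)/(1−r)
        = 0.2458 × 0.6471 × (1 − 0.1135) / (1 − 0.6471) = 0.3996 mg/L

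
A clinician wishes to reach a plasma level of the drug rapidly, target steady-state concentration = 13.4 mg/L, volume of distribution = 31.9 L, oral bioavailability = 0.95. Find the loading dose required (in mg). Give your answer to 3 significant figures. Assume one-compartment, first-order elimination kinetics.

LD = Css × Vd / F = 13.4 × 31.9 / 0.95 = 450.0 mg

450 mg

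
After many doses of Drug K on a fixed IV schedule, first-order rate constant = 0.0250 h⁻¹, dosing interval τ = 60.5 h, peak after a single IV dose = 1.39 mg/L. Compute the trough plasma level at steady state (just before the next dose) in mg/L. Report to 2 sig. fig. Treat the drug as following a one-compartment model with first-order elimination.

e^(−kτ) = e^(−0.02500 × 60.5) = 0.2204
Accumulation ratio R = 1 / (1 − e^(−kτ)) = 1 / (1 − 0.2204) = 1.283
Steady-state trough = C₀ × R × e^(−kτ) = 1.39 × 1.283 × 0.2204 = 0.3931 mg/L

0.39 mg/L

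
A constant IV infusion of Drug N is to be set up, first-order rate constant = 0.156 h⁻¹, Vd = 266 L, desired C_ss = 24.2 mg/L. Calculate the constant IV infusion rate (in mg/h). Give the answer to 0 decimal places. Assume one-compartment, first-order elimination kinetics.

CL = k × Vd = 0.1560 × 266 = 41.50 L/h
At steady state, infusion rate R₀ = Css × CL = 24.2 × 41.50 = 1004 mg/h

1004 mg/h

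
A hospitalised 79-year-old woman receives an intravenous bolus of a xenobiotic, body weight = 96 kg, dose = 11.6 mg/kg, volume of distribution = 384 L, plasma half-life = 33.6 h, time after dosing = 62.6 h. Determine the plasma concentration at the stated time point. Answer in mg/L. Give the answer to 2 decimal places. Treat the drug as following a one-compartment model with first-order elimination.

Total dose = 11.6 × 96 = 1114 mg
C₀ = Dose / Vd = 1114 / 384 = 2.901 mg/L
k = ln2 / t½ = 0.693147 / 33.6 = 0.02063 h⁻¹
C = C₀ · e^(−k·t) = 2.901 × e^(−0.02063 × 62.6)
  = 2.901 × 0.2749 = 0.7975 mg/L

0.80 mg/L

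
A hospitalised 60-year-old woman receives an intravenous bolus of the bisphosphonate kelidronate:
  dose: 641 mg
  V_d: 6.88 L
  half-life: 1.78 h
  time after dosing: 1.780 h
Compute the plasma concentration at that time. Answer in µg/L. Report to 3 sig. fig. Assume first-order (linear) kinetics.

C₀ = Dose / Vd = 641.0 / 6.88 = 93.17 mg/L
k = ln2 / t½ = 0.693147 / 1.78 = 0.3894 h⁻¹
t / t½ = 1.780 / 1.78 = 1 half-lives
C = C₀ × (1/2)^1 = 93.17 × 0.5000 = 46.59 mg/L
Convert: 46.59 mg/L × 1000 = 46590 µg/L

46600 µg/L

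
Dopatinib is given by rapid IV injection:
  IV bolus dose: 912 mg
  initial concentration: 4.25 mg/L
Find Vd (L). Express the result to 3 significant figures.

215 L

Vd = Dose / C₀ = 912.0 / 4.25 = 214.6 L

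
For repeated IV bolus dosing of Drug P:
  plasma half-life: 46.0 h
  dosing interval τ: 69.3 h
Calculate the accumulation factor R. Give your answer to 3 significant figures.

k = ln2 / t½ = 0.693147 / 46.0 = 0.01507 h⁻¹
e^(−kτ) = e^(−0.01507 × 69.3) = 0.3519
Accumulation ratio R = 1 / (1 − e^(−kτ)) = 1 / (1 − 0.3519) = 1.543

1.54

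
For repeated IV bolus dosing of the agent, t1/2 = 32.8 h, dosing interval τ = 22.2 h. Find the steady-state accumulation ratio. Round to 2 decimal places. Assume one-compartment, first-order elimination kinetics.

k = ln2 / t½ = 0.693147 / 32.8 = 0.02113 h⁻¹
e^(−kτ) = e^(−0.02113 × 22.2) = 0.6256
Accumulation ratio R = 1 / (1 − e^(−kτ)) = 1 / (1 − 0.6256) = 2.671

2.67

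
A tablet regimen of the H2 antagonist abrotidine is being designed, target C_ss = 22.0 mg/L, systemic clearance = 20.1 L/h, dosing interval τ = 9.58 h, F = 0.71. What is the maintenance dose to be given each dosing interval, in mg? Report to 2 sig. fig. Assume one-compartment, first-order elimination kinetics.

6000 mg

At steady state, F × (Dose/τ) = Css × CL.
Dose = Css × CL × τ / F = 22.0 × 20.10 × 9.58 / 0.71 = 5967 mg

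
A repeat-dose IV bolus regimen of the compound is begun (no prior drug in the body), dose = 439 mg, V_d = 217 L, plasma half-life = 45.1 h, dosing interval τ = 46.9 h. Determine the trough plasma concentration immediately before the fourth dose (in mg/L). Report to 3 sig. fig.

C₀ per dose = Dose / Vd = 439 / 217 = 2.023 mg/L
k = ln2 / t½ = 0.693147 / 45.1 = 0.01537 h⁻¹
Fraction remaining after one interval: r = e^(−kτ) = e^(−0.01537 × 46.9) = 0.4863
Before dose 4, 3 doses have been given (aged 1τ, 2τ, 3τ).
C_trough = C₀ × (r + r² + … + r^3) = C₀ × r(1−r^3)/(1−r)
        = 2.023 × 0.4863 × (1 − 0.1150) / (1 − 0.4863) = 1.695 mg/L

1.70 mg/L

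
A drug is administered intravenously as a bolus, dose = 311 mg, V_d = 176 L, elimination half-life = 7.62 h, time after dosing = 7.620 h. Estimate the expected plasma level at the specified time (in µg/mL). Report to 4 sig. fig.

C₀ = Dose / Vd = 311.0 / 176 = 1.767 mg/L
k = ln2 / t½ = 0.693147 / 7.62 = 0.09096 h⁻¹
t / t½ = 7.620 / 7.62 = 1 half-lives
C = C₀ × (1/2)^1 = 1.767 × 0.5000 = 0.8835 mg/L
(0.8835 mg/L = 0.8835 µg/mL)

0.8835 µg/mL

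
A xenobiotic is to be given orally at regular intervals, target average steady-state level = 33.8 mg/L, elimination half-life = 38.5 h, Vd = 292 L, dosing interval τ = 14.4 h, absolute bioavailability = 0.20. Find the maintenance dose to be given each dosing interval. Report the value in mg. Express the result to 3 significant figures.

12800 mg

k = ln2 / t½ = 0.693147 / 38.5 = 0.01800 h⁻¹
CL = k × Vd = 0.01800 × 292 = 5.256 L/h
At steady state, F × (Dose/τ) = Css × CL.
Dose = Css × CL × τ / F = 33.8 × 5.256 × 14.4 / 0.20 = 12790 mg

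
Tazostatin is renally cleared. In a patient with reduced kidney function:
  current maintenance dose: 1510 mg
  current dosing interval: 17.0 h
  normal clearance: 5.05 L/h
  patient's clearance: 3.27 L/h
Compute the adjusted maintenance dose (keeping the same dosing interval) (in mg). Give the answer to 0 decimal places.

To keep the same average steady-state level, dosing rate must scale with clearance.
CL ratio = 3.27 / 5.05 = 0.6475
New dose (same interval) = 1510 × 0.6475 = 977.7 mg

978 mg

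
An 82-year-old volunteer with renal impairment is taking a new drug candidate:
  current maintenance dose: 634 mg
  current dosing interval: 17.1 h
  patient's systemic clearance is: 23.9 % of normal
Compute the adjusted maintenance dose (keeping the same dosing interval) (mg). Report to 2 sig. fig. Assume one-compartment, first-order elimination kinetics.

150 mg

To keep the same average steady-state level, dosing rate must scale with clearance.
CL ratio = 23.9 / 100 = 0.2390
New dose (same interval) = 634 × 0.2390 = 151.5 mg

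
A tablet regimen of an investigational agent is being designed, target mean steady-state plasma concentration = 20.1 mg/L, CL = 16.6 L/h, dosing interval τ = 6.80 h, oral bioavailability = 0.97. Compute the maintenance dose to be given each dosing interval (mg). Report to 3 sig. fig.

2340 mg

At steady state, F × (Dose/τ) = Css × CL.
Dose = Css × CL × τ / F = 20.1 × 16.60 × 6.80 / 0.97 = 2339 mg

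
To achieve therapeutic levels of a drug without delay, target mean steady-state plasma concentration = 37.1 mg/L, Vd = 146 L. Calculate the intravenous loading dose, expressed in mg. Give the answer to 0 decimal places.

LD = Css × Vd = 37.1 × 146 = 5417 mg

5417 mg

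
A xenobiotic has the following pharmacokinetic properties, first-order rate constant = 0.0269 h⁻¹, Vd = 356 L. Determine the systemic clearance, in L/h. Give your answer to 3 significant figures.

9.58 L/h

CL = k × Vd = 0.0269 × 356 = 9.576 L/h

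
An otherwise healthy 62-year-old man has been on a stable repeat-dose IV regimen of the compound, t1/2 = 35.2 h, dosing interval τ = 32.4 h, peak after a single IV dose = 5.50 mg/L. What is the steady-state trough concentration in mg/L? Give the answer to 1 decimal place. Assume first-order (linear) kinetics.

k = ln2 / t½ = 0.693147 / 35.2 = 0.01969 h⁻¹
e^(−kτ) = e^(−0.01969 × 32.4) = 0.5284
Accumulation ratio R = 1 / (1 − e^(−kτ)) = 1 / (1 − 0.5284) = 2.120
Steady-state trough = C₀ × R × e^(−kτ) = 5.50 × 2.120 × 0.5284 = 6.161 mg/L

6.2 mg/L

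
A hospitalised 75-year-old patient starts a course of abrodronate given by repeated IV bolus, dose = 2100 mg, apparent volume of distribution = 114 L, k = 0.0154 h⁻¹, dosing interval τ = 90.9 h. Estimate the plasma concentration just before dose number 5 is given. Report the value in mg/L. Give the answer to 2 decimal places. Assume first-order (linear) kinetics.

C₀ per dose = Dose / Vd = 2100 / 114 = 18.42 mg/L
Fraction remaining after one interval: r = e^(−kτ) = e^(−0.01540 × 90.9) = 0.2466
Before dose 5, 4 doses have been given (aged 1τ, 2τ, 3τ, 4τ).
C_trough = C₀ × (r + r² + … + r^4) = C₀ × r(1−r^4)/(1−r)
        = 18.42 × 0.2466 × (1 − 0.003698) / (1 − 0.2466) = 6.007 mg/L

6.01 mg/L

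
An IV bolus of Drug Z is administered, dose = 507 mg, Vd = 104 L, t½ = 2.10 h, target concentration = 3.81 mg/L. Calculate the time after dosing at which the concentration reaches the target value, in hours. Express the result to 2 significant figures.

0.75 h

C₀ = Dose / Vd = 507.0 / 104 = 4.875 mg/L
k = ln2 / t½ = 0.693147 / 2.10 = 0.3301 h⁻¹
t = ln(C₀ / C) / k = ln(4.875 / 3.81) / 0.3301
  = ln(1.280) / 0.3301 = 0.2469 / 0.3301 = 0.7480 h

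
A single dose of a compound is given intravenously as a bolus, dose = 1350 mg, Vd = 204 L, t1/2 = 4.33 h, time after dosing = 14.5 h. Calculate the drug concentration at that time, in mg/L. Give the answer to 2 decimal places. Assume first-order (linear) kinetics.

C₀ = Dose / Vd = 1350 / 204 = 6.618 mg/L
k = ln2 / t½ = 0.693147 / 4.33 = 0.1601 h⁻¹
C = C₀ · e^(−k·t) = 6.618 × e^(−0.1601 × 14.5)
  = 6.618 × 0.09813 = 0.6494 mg/L

0.65 mg/L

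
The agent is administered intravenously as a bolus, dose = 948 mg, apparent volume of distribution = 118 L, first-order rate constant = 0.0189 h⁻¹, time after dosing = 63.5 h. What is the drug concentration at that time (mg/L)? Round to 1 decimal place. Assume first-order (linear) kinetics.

C₀ = Dose / Vd = 948.0 / 118 = 8.034 mg/L
C = C₀ · e^(−k·t) = 8.034 × e^(−0.01890 × 63.5)
  = 8.034 × 0.3011 = 2.419 mg/L

2.4 mg/L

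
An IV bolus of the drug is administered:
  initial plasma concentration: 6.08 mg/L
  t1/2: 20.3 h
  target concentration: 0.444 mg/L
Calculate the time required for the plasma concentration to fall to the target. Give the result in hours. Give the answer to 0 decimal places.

77 h

k = ln2 / t½ = 0.693147 / 20.3 = 0.03415 h⁻¹
t = ln(C₀ / C) / k = ln(6.080 / 0.444) / 0.03415
  = ln(13.69) / 0.03415 = 2.617 / 0.03415 = 76.63 h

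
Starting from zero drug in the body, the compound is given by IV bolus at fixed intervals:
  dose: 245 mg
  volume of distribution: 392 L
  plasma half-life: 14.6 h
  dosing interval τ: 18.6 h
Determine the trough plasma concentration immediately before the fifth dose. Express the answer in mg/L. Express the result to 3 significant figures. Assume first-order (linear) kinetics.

C₀ per dose = Dose / Vd = 245 / 392 = 0.6250 mg/L
k = ln2 / t½ = 0.693147 / 14.6 = 0.04748 h⁻¹
Fraction remaining after one interval: r = e^(−kτ) = e^(−0.04748 × 18.6) = 0.4135
Before dose 5, 4 doses have been given (aged 1τ, 2τ, 3τ, 4τ).
C_trough = C₀ × (r + r² + … + r^4) = C₀ × r(1−r^4)/(1−r)
        = 0.6250 × 0.4135 × (1 − 0.02923) / (1 − 0.4135) = 0.4278 mg/L

0.428 mg/L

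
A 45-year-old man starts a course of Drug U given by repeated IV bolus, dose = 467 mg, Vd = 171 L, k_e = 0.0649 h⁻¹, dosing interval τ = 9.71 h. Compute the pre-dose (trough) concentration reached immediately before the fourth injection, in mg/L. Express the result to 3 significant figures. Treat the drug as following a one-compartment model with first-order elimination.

C₀ per dose = Dose / Vd = 467 / 171 = 2.731 mg/L
Fraction remaining after one interval: r = e^(−kτ) = e^(−0.06490 × 9.71) = 0.5325
Before dose 4, 3 doses have been given (aged 1τ, 2τ, 3τ).
C_trough = C₀ × (r + r² + … + r^3) = C₀ × r(1−r^3)/(1−r)
        = 2.731 × 0.5325 × (1 − 0.1510) / (1 − 0.5325) = 2.641 mg/L

2.64 mg/L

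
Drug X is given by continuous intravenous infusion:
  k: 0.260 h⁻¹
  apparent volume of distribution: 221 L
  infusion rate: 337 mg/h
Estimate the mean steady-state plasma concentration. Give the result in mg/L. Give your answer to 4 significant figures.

5.865 mg/L

CL = k × Vd = 0.2600 × 221 = 57.46 L/h
At steady state Css = R₀ / CL = 337 / 57.46 = 5.865 mg/L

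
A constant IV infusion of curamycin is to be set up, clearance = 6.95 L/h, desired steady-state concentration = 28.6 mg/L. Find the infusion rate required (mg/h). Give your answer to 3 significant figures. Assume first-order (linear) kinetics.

At steady state, infusion rate R₀ = Css × CL = 28.6 × 6.950 = 198.8 mg/h

199 mg/h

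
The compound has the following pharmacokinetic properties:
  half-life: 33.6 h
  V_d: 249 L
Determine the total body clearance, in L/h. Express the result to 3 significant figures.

5.14 L/h

k = ln2 / t½ = 0.693147 / 33.6 = 0.02063 h⁻¹
CL = k × Vd = 0.02063 × 249 = 5.137 L/h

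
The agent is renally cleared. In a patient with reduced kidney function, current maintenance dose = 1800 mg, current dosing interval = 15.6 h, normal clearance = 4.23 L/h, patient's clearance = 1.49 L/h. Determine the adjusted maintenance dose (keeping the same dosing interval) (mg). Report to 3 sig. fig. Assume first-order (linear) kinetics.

To keep the same average steady-state level, dosing rate must scale with clearance.
CL ratio = 1.49 / 4.23 = 0.3522
New dose (same interval) = 1800 × 0.3522 = 634.0 mg

634 mg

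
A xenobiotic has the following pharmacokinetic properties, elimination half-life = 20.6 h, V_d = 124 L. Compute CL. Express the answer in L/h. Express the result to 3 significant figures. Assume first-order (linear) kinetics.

4.17 L/h

k = ln2 / t½ = 0.693147 / 20.6 = 0.03365 h⁻¹
CL = k × Vd = 0.03365 × 124 = 4.173 L/h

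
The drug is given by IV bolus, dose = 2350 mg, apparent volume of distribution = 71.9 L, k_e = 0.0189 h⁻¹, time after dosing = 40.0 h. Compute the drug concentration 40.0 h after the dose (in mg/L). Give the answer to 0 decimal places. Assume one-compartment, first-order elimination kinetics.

C₀ = Dose / Vd = 2350 / 71.9 = 32.68 mg/L
C = C₀ · e^(−k·t) = 32.68 × e^(−0.01890 × 40.0)
  = 32.68 × 0.4695 = 15.34 mg/L

15 mg/L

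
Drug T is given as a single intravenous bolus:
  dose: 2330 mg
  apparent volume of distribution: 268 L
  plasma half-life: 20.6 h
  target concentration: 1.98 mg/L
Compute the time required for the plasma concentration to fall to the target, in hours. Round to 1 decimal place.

C₀ = Dose / Vd = 2330 / 268 = 8.694 mg/L
k = ln2 / t½ = 0.693147 / 20.6 = 0.03365 h⁻¹
t = ln(C₀ / C) / k = ln(8.694 / 1.98) / 0.03365
  = ln(4.391) / 0.03365 = 1.480 / 0.03365 = 43.98 h

44.0 h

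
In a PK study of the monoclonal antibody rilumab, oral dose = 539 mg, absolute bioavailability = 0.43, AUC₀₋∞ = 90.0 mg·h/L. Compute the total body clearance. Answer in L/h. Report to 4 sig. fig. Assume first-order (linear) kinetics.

2.575 L/h

CL = F·Dose / AUC = 0.43 × 539 / 90.0 = 2.575 L/h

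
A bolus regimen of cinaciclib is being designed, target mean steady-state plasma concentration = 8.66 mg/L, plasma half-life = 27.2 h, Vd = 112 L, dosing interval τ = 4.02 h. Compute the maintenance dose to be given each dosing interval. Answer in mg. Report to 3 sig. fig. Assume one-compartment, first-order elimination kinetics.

k = ln2 / t½ = 0.693147 / 27.2 = 0.02548 h⁻¹
CL = k × Vd = 0.02548 × 112 = 2.854 L/h
At steady state, Dose/τ = Css × CL.
Dose = Css × CL × τ = 8.66 × 2.854 × 4.02 = 99.36 mg

99.4 mg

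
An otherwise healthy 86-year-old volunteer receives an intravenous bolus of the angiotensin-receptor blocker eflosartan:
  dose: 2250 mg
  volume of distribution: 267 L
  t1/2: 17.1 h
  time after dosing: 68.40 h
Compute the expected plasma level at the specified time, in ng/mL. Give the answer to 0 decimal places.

C₀ = Dose / Vd = 2250 / 267 = 8.427 mg/L
k = ln2 / t½ = 0.693147 / 17.1 = 0.04053 h⁻¹
t / t½ = 68.40 / 17.1 = 4 half-lives
C = C₀ × (1/2)^4 = 8.427 × 0.06250 = 0.5267 mg/L
Convert: 0.5267 mg/L × 1000 = 526.7 ng/mL

527 ng/mL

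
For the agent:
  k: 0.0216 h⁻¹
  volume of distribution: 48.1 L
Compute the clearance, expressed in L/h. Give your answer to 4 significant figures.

CL = k × Vd = 0.0216 × 48.1 = 1.039 L/h

1.039 L/h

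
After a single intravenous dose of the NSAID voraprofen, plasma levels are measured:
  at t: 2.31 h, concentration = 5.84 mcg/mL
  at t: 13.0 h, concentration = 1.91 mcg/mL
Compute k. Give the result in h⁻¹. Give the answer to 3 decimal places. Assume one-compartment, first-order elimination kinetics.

k = ln(C₁/C₂) / (t₂ − t₁) = ln(5.84/1.91) / (13.0 − 2.31)
  = 1.118 / 10.69 = 0.1046 h⁻¹

0.105 h⁻¹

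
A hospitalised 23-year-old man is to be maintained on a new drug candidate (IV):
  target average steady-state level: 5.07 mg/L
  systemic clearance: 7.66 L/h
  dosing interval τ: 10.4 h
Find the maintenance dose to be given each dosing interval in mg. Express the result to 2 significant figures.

400 mg

At steady state, Dose/τ = Css × CL.
Dose = Css × CL × τ = 5.07 × 7.660 × 10.4 = 403.9 mg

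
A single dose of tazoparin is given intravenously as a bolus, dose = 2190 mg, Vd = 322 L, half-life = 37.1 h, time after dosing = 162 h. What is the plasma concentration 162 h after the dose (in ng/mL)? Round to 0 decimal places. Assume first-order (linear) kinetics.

330 ng/mL

C₀ = Dose / Vd = 2190 / 322 = 6.801 mg/L
k = ln2 / t½ = 0.693147 / 37.1 = 0.01868 h⁻¹
C = C₀ · e^(−k·t) = 6.801 × e^(−0.01868 × 162)
  = 6.801 × 0.04850 = 0.3298 mg/L
Convert: 0.3298 mg/L × 1000 = 329.8 ng/mL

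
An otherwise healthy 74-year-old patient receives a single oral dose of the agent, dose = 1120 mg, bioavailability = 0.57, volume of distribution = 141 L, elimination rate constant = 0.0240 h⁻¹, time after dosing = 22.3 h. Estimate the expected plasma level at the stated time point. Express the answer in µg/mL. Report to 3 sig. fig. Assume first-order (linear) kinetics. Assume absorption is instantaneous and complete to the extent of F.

2.65 µg/mL

Amount reaching circulation = F × Dose = 0.57 × 1120 = 638.4 mg
C₀ = F·Dose / Vd = 638.4 / 141 = 4.528 mg/L
C = C₀ · e^(−k·t) = 4.528 × e^(−0.02400 × 22.3)
  = 4.528 × 0.5856 = 2.652 mg/L
(2.652 mg/L = 2.652 µg/mL)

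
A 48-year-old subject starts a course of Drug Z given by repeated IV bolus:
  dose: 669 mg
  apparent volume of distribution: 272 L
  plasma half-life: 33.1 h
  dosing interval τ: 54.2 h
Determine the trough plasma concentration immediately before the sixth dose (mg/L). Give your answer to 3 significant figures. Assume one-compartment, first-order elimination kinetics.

1.16 mg/L

C₀ per dose = Dose / Vd = 669 / 272 = 2.460 mg/L
k = ln2 / t½ = 0.693147 / 33.1 = 0.02094 h⁻¹
Fraction remaining after one interval: r = e^(−kτ) = e^(−0.02094 × 54.2) = 0.3214
Before dose 6, 5 doses have been given (aged 1τ, 2τ, 3τ, 4τ, 5τ).
C_trough = C₀ × (r + r² + … + r^5) = C₀ × r(1−r^5)/(1−r)
        = 2.460 × 0.3214 × (1 − 0.003429) / (1 − 0.3214) = 1.161 mg/L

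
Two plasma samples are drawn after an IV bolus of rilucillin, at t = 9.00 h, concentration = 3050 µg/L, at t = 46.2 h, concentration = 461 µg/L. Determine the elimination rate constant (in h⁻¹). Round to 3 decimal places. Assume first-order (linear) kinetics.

k = ln(C₁/C₂) / (t₂ − t₁) = ln(3050/461) / (46.2 − 9.00)
  = 1.889 / 37.20 = 0.05078 h⁻¹

0.051 h⁻¹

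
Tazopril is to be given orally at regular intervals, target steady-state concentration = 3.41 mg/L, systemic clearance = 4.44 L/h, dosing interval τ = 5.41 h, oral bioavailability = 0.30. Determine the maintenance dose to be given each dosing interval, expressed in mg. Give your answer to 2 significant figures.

270 mg

At steady state, F × (Dose/τ) = Css × CL.
Dose = Css × CL × τ / F = 3.41 × 4.440 × 5.41 / 0.30 = 273.0 mg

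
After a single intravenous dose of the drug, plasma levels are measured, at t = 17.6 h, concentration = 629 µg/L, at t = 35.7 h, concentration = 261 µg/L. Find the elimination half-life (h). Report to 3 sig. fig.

k = ln(C₁/C₂) / (t₂ − t₁) = ln(629/261) / (35.7 − 17.6)
  = 0.8796 / 18.10 = 0.04860 h⁻¹
t½ = ln2 / k = 0.693147 / 0.04860 = 14.26 h

14.3 h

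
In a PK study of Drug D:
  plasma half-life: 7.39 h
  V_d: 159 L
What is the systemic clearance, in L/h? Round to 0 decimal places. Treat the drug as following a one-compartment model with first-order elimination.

k = ln2 / t½ = 0.693147 / 7.39 = 0.09380 h⁻¹
CL = k × Vd = 0.09380 × 159 = 14.91 L/h

15 L/h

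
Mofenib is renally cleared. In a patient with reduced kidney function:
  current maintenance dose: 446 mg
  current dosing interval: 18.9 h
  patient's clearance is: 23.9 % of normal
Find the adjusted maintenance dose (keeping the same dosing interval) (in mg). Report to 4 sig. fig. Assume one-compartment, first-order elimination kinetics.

106.6 mg

To keep the same average steady-state level, dosing rate must scale with clearance.
CL ratio = 23.9 / 100 = 0.2390
New dose (same interval) = 446 × 0.2390 = 106.6 mg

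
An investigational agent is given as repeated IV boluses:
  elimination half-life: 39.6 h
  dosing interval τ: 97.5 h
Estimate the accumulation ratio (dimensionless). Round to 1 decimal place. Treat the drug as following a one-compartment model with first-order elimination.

1.2

k = ln2 / t½ = 0.693147 / 39.6 = 0.01750 h⁻¹
e^(−kτ) = e^(−0.01750 × 97.5) = 0.1815
Accumulation ratio R = 1 / (1 − e^(−kτ)) = 1 / (1 − 0.1815) = 1.222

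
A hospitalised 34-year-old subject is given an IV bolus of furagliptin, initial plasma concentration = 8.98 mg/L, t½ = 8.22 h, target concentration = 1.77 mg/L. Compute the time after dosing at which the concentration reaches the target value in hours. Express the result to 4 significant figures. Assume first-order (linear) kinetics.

19.26 h

k = ln2 / t½ = 0.693147 / 8.22 = 0.08432 h⁻¹
t = ln(C₀ / C) / k = ln(8.980 / 1.77) / 0.08432
  = ln(5.073) / 0.08432 = 1.624 / 0.08432 = 19.26 h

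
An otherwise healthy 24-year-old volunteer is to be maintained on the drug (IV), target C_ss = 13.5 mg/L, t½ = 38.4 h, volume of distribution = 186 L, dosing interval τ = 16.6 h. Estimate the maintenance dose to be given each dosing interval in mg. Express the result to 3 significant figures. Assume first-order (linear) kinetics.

k = ln2 / t½ = 0.693147 / 38.4 = 0.01805 h⁻¹
CL = k × Vd = 0.01805 × 186 = 3.357 L/h
At steady state, Dose/τ = Css × CL.
Dose = Css × CL × τ = 13.5 × 3.357 × 16.6 = 752.3 mg

752 mg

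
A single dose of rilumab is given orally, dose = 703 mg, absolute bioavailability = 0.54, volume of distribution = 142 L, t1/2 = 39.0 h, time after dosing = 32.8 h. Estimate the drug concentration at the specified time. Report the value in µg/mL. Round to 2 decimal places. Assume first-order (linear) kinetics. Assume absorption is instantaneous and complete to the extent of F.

1.49 µg/mL

Amount reaching circulation = F × Dose = 0.54 × 703.0 = 379.6 mg
C₀ = F·Dose / Vd = 379.6 / 142 = 2.673 mg/L
k = ln2 / t½ = 0.693147 / 39.0 = 0.01777 h⁻¹
C = C₀ · e^(−k·t) = 2.673 × e^(−0.01777 × 32.8)
  = 2.673 × 0.5583 = 1.492 mg/L
(1.492 mg/L = 1.492 µg/mL)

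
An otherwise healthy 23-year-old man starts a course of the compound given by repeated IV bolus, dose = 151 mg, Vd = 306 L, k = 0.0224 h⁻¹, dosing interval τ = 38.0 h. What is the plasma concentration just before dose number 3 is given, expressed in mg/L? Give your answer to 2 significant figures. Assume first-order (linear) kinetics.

0.30 mg/L

C₀ per dose = Dose / Vd = 151 / 306 = 0.4935 mg/L
Fraction remaining after one interval: r = e^(−kτ) = e^(−0.02240 × 38.0) = 0.4269
Before dose 3, 2 doses have been given (aged 1τ, 2τ).
C_trough = C₀ × (r + r²) = 0.4935 × (0.4269 + 0.1822) = 0.3006 mg/L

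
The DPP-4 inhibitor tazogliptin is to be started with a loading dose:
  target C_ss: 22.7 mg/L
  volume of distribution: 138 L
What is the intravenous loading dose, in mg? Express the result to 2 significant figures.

LD = Css × Vd = 22.7 × 138 = 3133 mg

3100 mg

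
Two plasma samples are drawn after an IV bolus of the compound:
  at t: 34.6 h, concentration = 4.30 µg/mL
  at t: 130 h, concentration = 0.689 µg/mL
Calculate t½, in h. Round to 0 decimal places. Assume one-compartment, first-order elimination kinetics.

k = ln(C₁/C₂) / (t₂ − t₁) = ln(4.30/0.689) / (130 − 34.6)
  = 1.831 / 95.40 = 0.01919 h⁻¹
t½ = ln2 / k = 0.693147 / 0.01919 = 36.12 h

36 h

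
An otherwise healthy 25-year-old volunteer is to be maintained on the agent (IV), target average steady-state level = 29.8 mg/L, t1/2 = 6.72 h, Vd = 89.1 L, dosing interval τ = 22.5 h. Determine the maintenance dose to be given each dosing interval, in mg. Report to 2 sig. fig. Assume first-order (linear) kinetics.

k = ln2 / t½ = 0.693147 / 6.72 = 0.1031 h⁻¹
CL = k × Vd = 0.1031 × 89.1 = 9.186 L/h
At steady state, Dose/τ = Css × CL.
Dose = Css × CL × τ = 29.8 × 9.186 × 22.5 = 6159 mg

6200 mg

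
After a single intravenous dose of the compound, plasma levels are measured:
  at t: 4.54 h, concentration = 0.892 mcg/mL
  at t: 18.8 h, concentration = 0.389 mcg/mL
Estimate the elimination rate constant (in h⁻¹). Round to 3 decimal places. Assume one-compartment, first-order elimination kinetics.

0.058 h⁻¹

k = ln(C₁/C₂) / (t₂ − t₁) = ln(0.892/0.389) / (18.8 − 4.54)
  = 0.8299 / 14.26 = 0.05820 h⁻¹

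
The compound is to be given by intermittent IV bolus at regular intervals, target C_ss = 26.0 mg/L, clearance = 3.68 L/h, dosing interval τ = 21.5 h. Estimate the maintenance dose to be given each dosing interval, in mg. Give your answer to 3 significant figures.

2060 mg

At steady state, Dose/τ = Css × CL.
Dose = Css × CL × τ = 26.0 × 3.680 × 21.5 = 2057 mg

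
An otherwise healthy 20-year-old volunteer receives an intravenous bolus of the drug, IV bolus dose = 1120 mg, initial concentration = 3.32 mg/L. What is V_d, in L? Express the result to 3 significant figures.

337 L

Vd = Dose / C₀ = 1120 / 3.32 = 337.3 L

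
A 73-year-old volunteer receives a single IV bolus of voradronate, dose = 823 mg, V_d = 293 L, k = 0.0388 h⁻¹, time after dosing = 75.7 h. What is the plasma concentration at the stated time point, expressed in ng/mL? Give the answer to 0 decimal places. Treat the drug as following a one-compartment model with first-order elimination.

149 ng/mL

C₀ = Dose / Vd = 823.0 / 293 = 2.809 mg/L
C = C₀ · e^(−k·t) = 2.809 × e^(−0.03880 × 75.7)
  = 2.809 × 0.05302 = 0.1489 mg/L
Convert: 0.1489 mg/L × 1000 = 148.9 ng/mL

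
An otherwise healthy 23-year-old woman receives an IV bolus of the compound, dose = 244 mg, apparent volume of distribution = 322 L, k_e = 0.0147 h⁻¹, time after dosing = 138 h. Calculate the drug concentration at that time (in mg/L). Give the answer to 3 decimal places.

C₀ = Dose / Vd = 244.0 / 322 = 0.7578 mg/L
C = C₀ · e^(−k·t) = 0.7578 × e^(−0.01470 × 138)
  = 0.7578 × 0.1315 = 0.09965 mg/L

0.100 mg/L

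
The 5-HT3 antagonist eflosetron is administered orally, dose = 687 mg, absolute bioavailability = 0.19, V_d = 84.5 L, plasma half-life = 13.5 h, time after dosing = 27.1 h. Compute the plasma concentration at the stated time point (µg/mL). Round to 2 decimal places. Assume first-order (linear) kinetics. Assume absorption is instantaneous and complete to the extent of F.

Amount reaching circulation = F × Dose = 0.19 × 687.0 = 130.5 mg
C₀ = F·Dose / Vd = 130.5 / 84.5 = 1.544 mg/L
k = ln2 / t½ = 0.693147 / 13.5 = 0.05134 h⁻¹
C = C₀ · e^(−k·t) = 1.544 × e^(−0.05134 × 27.1)
  = 1.544 × 0.2487 = 0.3840 mg/L
(0.3840 mg/L = 0.3840 µg/mL)

0.38 µg/mL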